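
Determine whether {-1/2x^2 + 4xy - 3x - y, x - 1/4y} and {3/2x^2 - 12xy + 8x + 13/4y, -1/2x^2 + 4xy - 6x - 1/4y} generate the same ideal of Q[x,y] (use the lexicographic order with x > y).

Yes, the ideals are equal.

Two ideals are equal iff their reduced Gröbner bases coincide (the reduced basis is unique for a fixed ordering).
Buchberger on the first generating set:
f_1 = -1/2x^2 + 4xy - 3x - y, LT = x^2.
f_2 = x - 1/4y, LT = x.

S(f_1,f_2): lcm = x^2. S = -31/4xy + 6x + 2y.
  leading term xy: subtract (-31/4y)·f_2 from -31/4xy + 6x + 2y → 6x - 31/16y^2 + 2y
  leading term x: subtract (6)·f_2 from 6x - 31/16y^2 + 2y → -31/16y^2 + 7/2y
  leading term y^2: no divisor's leading term divides it; move -31/16y^2 to the remainder.
  leading term y: no divisor's leading term divides it; move 7/2y to the remainder.
  remainder -31/16y^2 + 7/2y ≠ 0; add g_3 = -31/16y^2 + 7/2y to the basis.

S(f_1,g_3): leading monomials are coprime, so the S-polynomial reduces to 0 (Buchberger's first criterion).
S(f_2,g_3): leading monomials are coprime, so the S-polynomial reduces to 0 (Buchberger's first criterion).
Every S-polynomial of the final basis reduces to 0, so we have a Gröbner basis.
Inter-reduce: drop elements whose leading term is divisible by another's, tail-reduce, and make monic.
Reduced Gröbner basis: {x - 1/4y, y^2 - 56/31y}.

Buchberger on the second generating set:
h_1 = 3/2x^2 - 12xy + 8x + 13/4y, LT = x^2.
h_2 = -1/2x^2 + 4xy - 6x - 1/4y, LT = x^2.

S(h_1,h_2): lcm = x^2. S = -20/3x + 5/3y.
  leading term x: no divisor's leading term divides it; move -20/3x to the remainder.
  leading term y: no divisor's leading term divides it; move 5/3y to the remainder.
  remainder -20/3x + 5/3y ≠ 0; add k_3 = -20/3x + 5/3y to the basis.

S(h_1,k_3): lcm = x^2. S = -31/4xy + 16/3x + 13/6y.
  leading term xy: subtract (93/80y)·k_3 from -31/4xy + 16/3x + 13/6y → 16/3x - 31/16y^2 + 13/6y
  leading term x: subtract (-4/5)·k_3 from 16/3x - 31/16y^2 + 13/6y → -31/16y^2 + 7/2y
  leading term y^2: no divisor's leading term divides it; move -31/16y^2 to the remainder.
  leading term y: no divisor's leading term divides it; move 7/2y to the remainder.
  remainder -31/16y^2 + 7/2y ≠ 0; add k_4 = -31/16y^2 + 7/2y to the basis.

S(h_2,k_3): lcm = x^2. S = -31/4xy + 12x + 1/2y.
  leading term xy: subtract (93/80y)·k_3 from -31/4xy + 12x + 1/2y → 12x - 31/16y^2 + 1/2y
  leading term x: subtract (-9/5)·k_3 from 12x - 31/16y^2 + 1/2y → -31/16y^2 + 7/2y
  leading term y^2: subtract (1)·k_4 from -31/16y^2 + 7/2y → 0
  remainder 0.

S(h_1,k_4): leading monomials are coprime, so the S-polynomial reduces to 0 (Buchberger's first criterion).
S(h_2,k_4): leading monomials are coprime, so the S-polynomial reduces to 0 (Buchberger's first criterion).
S(k_3,k_4): leading monomials are coprime, so the S-polynomial reduces to 0 (Buchberger's first criterion).
Every S-polynomial of the final basis reduces to 0, so we have a Gröbner basis.
Inter-reduce: drop elements whose leading term is divisible by another's, tail-reduce, and make monic.
Reduced Gröbner basis: {x - 1/4y, y^2 - 56/31y}.

Same reduced basis, so the two generating sets span the same ideal.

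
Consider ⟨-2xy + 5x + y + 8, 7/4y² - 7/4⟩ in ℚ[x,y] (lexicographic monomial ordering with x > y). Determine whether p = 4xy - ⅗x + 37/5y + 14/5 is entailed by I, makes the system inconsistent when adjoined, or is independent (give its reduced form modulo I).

4xy - ⅗x + 37/5y + 14/5 lies in I (it reduces to 0).

First compute the reduced Gröbner basis of I by Buchberger's algorithm.
f_1 = -2xy + 5x + y + 8, LT = xy.
f_2 = 7/4y² - 7/4, LT = y².

S(f_1,f_2): lcm = xy². S = -5/2xy + x - ½y² - 4y.
  leading term xy: subtract (5/4)·f_1 from -5/2xy + x - ½y² - 4y → -21/4x - ½y² - 21/4y - 10
  leading term x: no divisor's leading term divides it; move -21/4x to the remainder.
  leading term y²: subtract (-2/7)·f_2 from -½y² - 21/4y - 10 → -21/4y - 21/2
  leading term y: no divisor's leading term divides it; move -21/4y to the remainder.
  leading term 1: no divisor's leading term divides it; move -21/2 to the remainder.
  remainder -21/4x - 21/4y - 21/2 ≠ 0; add h_3 = -21/4x - 21/4y - 21/2 to the basis.

S(f_1,h_3): lcm = xy. S = -5/2x - y² - 5/2y - 4.
  leading term x: subtract (10/21)·h_3 from -5/2x - y² - 5/2y - 4 → -y² + 1
  leading term y²: subtract (-4/7)·f_2 from -y² + 1 → 0
  remainder 0.

S(f_2,h_3): leading monomials are coprime, so the S-polynomial reduces to 0 (Buchberger's first criterion).
Every S-polynomial of the final basis reduces to 0, so we have a Gröbner basis.
Inter-reduce: drop elements whose leading term is divisible by another's, tail-reduce, and make monic.
Reduced Gröbner basis: {x + y + 2, y² - 1}.
Label its elements g_1 = x + y + 2, g_2 = y² - 1.

Reduce p = 4xy - ⅗x + 37/5y + 14/5 modulo G:
  leading term xy: subtract (4y)·g_1 from 4xy - ⅗x + 37/5y + 14/5 → -⅗x - 4y² - ⅗y + 14/5
  leading term x: subtract (-⅗)·g_1 from -⅗x - 4y² - ⅗y + 14/5 → -4y² + 4
  leading term y²: subtract (-4)·g_2 from -4y² + 4 → 0
  normal form = 0.
Since the normal form is 0, p ∈ I.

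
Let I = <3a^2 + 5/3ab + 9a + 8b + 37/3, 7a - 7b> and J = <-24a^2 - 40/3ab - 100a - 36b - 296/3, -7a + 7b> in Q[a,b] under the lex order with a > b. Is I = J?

Two ideals are equal iff their reduced Gröbner bases coincide (the reduced basis is unique for a fixed ordering).
Buchberger on the first generating set:
f_1 = 3a^2 + 5/3ab + 9a + 8b + 37/3, LT = a^2.
f_2 = 7a - 7b, LT = a.

S(f_1,f_2): lcm = a^2. S = 14/9ab + 3a + 8/3b + 37/9.
  leading term ab: subtract (2/9b)·f_2 from 14/9ab + 3a + 8/3b + 37/9 → 3a + 14/9b^2 + 8/3b + 37/9
  leading term a: subtract (3/7)·f_2 from 3a + 14/9b^2 + 8/3b + 37/9 → 14/9b^2 + 17/3b + 37/9
  leading term b^2: no divisor's leading term divides it; move 14/9b^2 to the remainder.
  leading term b: no divisor's leading term divides it; move 17/3b to the remainder.
  leading term 1: no divisor's leading term divides it; move 37/9 to the remainder.
  remainder 14/9b^2 + 17/3b + 37/9 ≠ 0; add g_3 = 14/9b^2 + 17/3b + 37/9 to the basis.

The other S-polynomials (S(f_1,g_3), S(f_2,g_3)) all reduce to 0 modulo the current basis, so we have a Gröbner basis.
Inter-reduce: drop elements whose leading term is divisible by another's, tail-reduce, and make monic.
Reduced Gröbner basis: {a - b, b^2 + 51/14b + 37/14}.

Buchberger on the second generating set:
h_1 = -24a^2 - 40/3ab - 100a - 36b - 296/3, LT = a^2.
h_2 = -7a + 7b, LT = a.

S(h_1,h_2): lcm = a^2. S = 14/9ab + 25/6a + 3/2b + 37/9.
  leading term ab: subtract (-2/9b)·h_2 from 14/9ab + 25/6a + 3/2b + 37/9 → 25/6a + 14/9b^2 + 3/2b + 37/9
  leading term a: subtract (-25/42)·h_2 from 25/6a + 14/9b^2 + 3/2b + 37/9 → 14/9b^2 + 17/3b + 37/9
  leading term b^2: no divisor's leading term divides it; move 14/9b^2 to the remainder.
  leading term b: no divisor's leading term divides it; move 17/3b to the remainder.
  leading term 1: no divisor's leading term divides it; move 37/9 to the remainder.
  remainder 14/9b^2 + 17/3b + 37/9 ≠ 0; add k_3 = 14/9b^2 + 17/3b + 37/9 to the basis.

The other S-polynomials (S(h_1,k_3), S(h_2,k_3)) all reduce to 0 modulo the current basis, so we have a Gröbner basis.
Inter-reduce: drop elements whose leading term is divisible by another's, tail-reduce, and make monic.
Reduced Gröbner basis: {a - b, b^2 + 51/14b + 37/14}.

Same reduced basis, so the two generating sets span the same ideal.

Yes, the ideals are equal.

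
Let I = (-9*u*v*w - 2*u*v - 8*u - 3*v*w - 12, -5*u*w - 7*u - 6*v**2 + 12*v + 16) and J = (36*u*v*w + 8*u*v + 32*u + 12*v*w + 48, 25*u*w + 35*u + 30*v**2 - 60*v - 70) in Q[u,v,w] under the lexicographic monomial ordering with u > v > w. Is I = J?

No, the ideals differ.

For a fixed monomial order, each ideal has a unique reduced Gröbner basis; comparing bases decides equality.
Buchberger on the first generating set:
f_1 = -9*u*v*w - 2*u*v - 8*u - 3*v*w - 12, LT = u*v*w.
f_2 = -5*u*w - 7*u - 6*v**2 + 12*v + 16, LT = u*w.

S(f_1,f_2): lcm = u*v*w. S = -53/45*u*v + 8/9*u - 6/5*v**3 + 12/5*v**2 + 1/3*v*w + 16/5*v + 4/3.
  reduce S modulo (f_1, f_2):
  remainder -53/45*u*v + 8/9*u - 6/5*v**3 + 12/5*v**2 + 1/3*v*w + 16/5*v + 4/3 ≠ 0; add g_3 = -53/45*u*v + 8/9*u - 6/5*v**3 + 12/5*v**2 + 1/3*v*w + 16/5*v + 4/3 to the basis.

S(f_1,g_3): lcm = u*v*w. S = 2/9*u*v + 40/53*u*w + 8/9*u - 54/53*v**3*w + 108/53*v**2*w + 15/53*v*w**2 + 485/159*v*w + 60/53*w + 4/3.
  reduce S modulo (f_1, f_2, g_3):
  remainder -54/53*v**3*w - 12/53*v**3 + 108/53*v**2*w - 24/53*v**2 + 15/53*v*w**2 + 165/53*v*w + 128/53*v + 60/53*w + 4 ≠ 0; add g_4 = -54/53*v**3*w - 12/53*v**3 + 108/53*v**2*w - 24/53*v**2 + 15/53*v*w**2 + 165/53*v*w + 128/53*v + 60/53*w + 4 to the basis.

The other S-polynomials (S(f_2,g_3), S(f_1,g_4), S(f_2,g_4), S(g_3,g_4)) all reduce to 0 modulo the current basis, so we have a Gröbner basis.
Inter-reduce: drop elements whose leading term is divisible by another's, tail-reduce, and make monic.
Reduced Gröbner basis: {u*v - 40/53*u + 54/53*v**3 - 108/53*v**2 - 15/53*v*w - 144/53*v - 60/53, u*w + 7/5*u + 6/5*v**2 - 12/5*v - 16/5, v**3*w + 2/9*v**3 - 2*v**2*w + 4/9*v**2 - 5/18*v*w**2 - 55/18*v*w - 64/27*v - 10/9*w - 106/27}.

Buchberger on the second generating set:
h_1 = 36*u*v*w + 8*u*v + 32*u + 12*v*w + 48, LT = u*v*w.
h_2 = 25*u*w + 35*u + 30*v**2 - 60*v - 70, LT = u*w.

S(h_1,h_2): lcm = u*v*w. S = -53/45*u*v + 8/9*u - 6/5*v**3 + 12/5*v**2 + 1/3*v*w + 14/5*v + 4/3.
  reduce S modulo (h_1, h_2):
  remainder -53/45*u*v + 8/9*u - 6/5*v**3 + 12/5*v**2 + 1/3*v*w + 14/5*v + 4/3 ≠ 0; add k_3 = -53/45*u*v + 8/9*u - 6/5*v**3 + 12/5*v**2 + 1/3*v*w + 14/5*v + 4/3 to the basis.

S(h_1,k_3): lcm = u*v*w. S = 2/9*u*v + 40/53*u*w + 8/9*u - 54/53*v**3*w + 108/53*v**2*w + 15/53*v*w**2 + 431/159*v*w + 60/53*w + 4/3.
  reduce S modulo (h_1, h_2, k_3):
  remainder -54/53*v**3*w - 12/53*v**3 + 108/53*v**2*w - 24/53*v**2 + 15/53*v*w**2 + 147/53*v*w + 124/53*v + 60/53*w + 196/53 ≠ 0; add k_4 = -54/53*v**3*w - 12/53*v**3 + 108/53*v**2*w - 24/53*v**2 + 15/53*v*w**2 + 147/53*v*w + 124/53*v + 60/53*w + 196/53 to the basis.

The other S-polynomials (S(h_2,k_3), S(h_1,k_4), S(h_2,k_4), S(k_3,k_4)) all reduce to 0 modulo the current basis, so we have a Gröbner basis.
Inter-reduce: drop elements whose leading term is divisible by another's, tail-reduce, and make monic.
Reduced Gröbner basis: {u*v - 40/53*u + 54/53*v**3 - 108/53*v**2 - 15/53*v*w - 126/53*v - 60/53, u*w + 7/5*u + 6/5*v**2 - 12/5*v - 14/5, v**3*w + 2/9*v**3 - 2*v**2*w + 4/9*v**2 - 5/18*v*w**2 - 49/18*v*w - 62/27*v - 10/9*w - 98/27}.

Since the reduced bases disagree, the two ideals are not the same.
The same test decides containment: I ⊆ J iff every generator of I reduces to 0 modulo a Gröbner basis of J.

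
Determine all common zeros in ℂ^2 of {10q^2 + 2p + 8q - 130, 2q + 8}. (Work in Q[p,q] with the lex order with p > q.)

Compute a lex Gröbner basis by Buchberger's algorithm.
f_1 = 2p + 10q^2 + 8q - 130, LT = p.
f_2 = 2q + 8, LT = q.

The S-polynomials (S(f_1,f_2)) all reduce to 0 modulo the current basis, so we have a Gröbner basis.
Inter-reduce: drop elements whose leading term is divisible by another's, tail-reduce, and make monic.
Reduced Gröbner basis: {p - 1, q + 4}.

Elimination: the polynomial q + 4 lies in the elimination ideal for q, so q ∈ {-4}. For each such q, the remaining basis elements (now univariate) give the rest of the solution.
  q = -4: the earlier basis element becomes p - 1 = 0, giving p = 1 — point (1, -4).
A lex Gröbner basis triangularizes the system, enabling back-substitution.

{(1, -4)}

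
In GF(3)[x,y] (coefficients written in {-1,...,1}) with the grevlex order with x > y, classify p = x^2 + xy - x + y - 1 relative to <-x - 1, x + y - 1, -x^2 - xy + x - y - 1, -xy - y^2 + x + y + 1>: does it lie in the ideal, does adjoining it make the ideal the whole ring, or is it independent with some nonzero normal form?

Adjoining x^2 + xy - x + y - 1 makes the ideal the whole ring: the system is inconsistent.

First compute the reduced Gröbner basis of I by Buchberger's algorithm.
f_1 = -x - 1, LT = x.
f_2 = x + y - 1, LT = x.
f_3 = -x^2 - xy + x - y - 1, LT = x^2.
f_4 = -xy - y^2 + x + y + 1, LT = xy.

S(f_1,f_2): lcm = x. S = -y - 1.
  leading term y: no divisor's leading term divides it; move -y to the remainder.
  leading term 1: no divisor's leading term divides it; move -1 to the remainder.
  remainder -y - 1 ≠ 0; add h_5 = -y - 1 to the basis.

The other S-polynomials (S(f_1,f_3), S(f_1,f_4), S(f_2,f_3), S(f_2,f_4), S(f_3,f_4), S(f_1,h_5), S(f_2,h_5), S(f_3,h_5), S(f_4,h_5)) all reduce to 0 modulo the current basis, so we have a Gröbner basis.
Inter-reduce: drop elements whose leading term is divisible by another's, tail-reduce, and make monic.
Reduced Gröbner basis: {x + 1, y + 1}.
Label its elements g_1 = x + 1, g_2 = y + 1.

Reduce p = x^2 + xy - x + y - 1 modulo G:
  leading term x^2: subtract (x)·g_1 from x^2 + xy - x + y - 1 → xy + x + y - 1
  leading term xy: subtract (y)·g_1 from xy + x + y - 1 → x - 1
  leading term x: subtract (1)·g_1 from x - 1 → 1
  leading term 1: no divisor's leading term divides it; move 1 to the remainder.
  normal form = 1.
The normal form is nonzero, so p ∉ I. Since p minus its normal form lies in I, I + (p) = I + (r) where r = 1; decide whether this ideal is the whole ring.
Here r = 1 is a nonzero constant, hence a unit: 1 ∈ I + (p), the Gröbner basis of I + (p) is {1}, and the enlarged system has no common solution — adjoining p is inconsistent.

The remainder on division by a Gröbner basis is unique — it is the normal form.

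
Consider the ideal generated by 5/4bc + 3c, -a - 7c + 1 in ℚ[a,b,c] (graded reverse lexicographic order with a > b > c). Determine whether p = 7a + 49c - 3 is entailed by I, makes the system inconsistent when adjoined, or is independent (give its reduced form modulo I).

First compute the reduced Gröbner basis of I by Buchberger's algorithm.
f_1 = 5/4bc + 3c, LT = bc.
f_2 = -a - 7c + 1, LT = a.

The S-polynomials (S(f_1,f_2)) all reduce to 0 modulo the current basis, so we have a Gröbner basis.
Inter-reduce: drop elements whose leading term is divisible by another's, tail-reduce, and make monic.
Reduced Gröbner basis: {bc + 12/5c, a + 7c - 1}.
Label its elements g_1 = bc + 12/5c, g_2 = a + 7c - 1.

Reduce p = 7a + 49c - 3 modulo G:
  leading term a: subtract (7)·g_2 from 7a + 49c - 3 → 4
  leading term 1: no divisor's leading term divides it; move 4 to the remainder.
  normal form = 4.
The normal form is nonzero, so p ∉ I. Since p minus its normal form lies in I, I + (p) = I + (r) where r = 4; decide whether this ideal is the whole ring.
Here r = 4 is a nonzero constant, hence a unit: 1 ∈ I + (p), the Gröbner basis of I + (p) is {1}, and the enlarged system has no common solution — adjoining p is inconsistent.

Adjoining 7a + 49c - 3 makes the ideal the whole ring: the system is inconsistent.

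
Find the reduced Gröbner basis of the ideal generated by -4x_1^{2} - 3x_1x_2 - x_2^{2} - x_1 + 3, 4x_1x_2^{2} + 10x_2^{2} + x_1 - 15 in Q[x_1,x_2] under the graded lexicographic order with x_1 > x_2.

This is the nonlinear analogue of row-reducing a linear system.

f_1 = -4x_1^{2} - 3x_1x_2 - x_2^{2} - x_1 + 3, LT = x_1^{2}.
f_2 = 4x_1x_2^{2} + 10x_2^{2} + x_1 - 15, LT = x_1x_2^{2}.

S(f_1,f_2): lcm = x_1^{2}x_2^{2}. S = \tfrac{3}{4}x_1x_2^{3} + \tfrac{1}{4}x_2^{4} - \tfrac{9}{4}x_1x_2^{2} - \tfrac{1}{4}x_1^{2} - \tfrac{3}{4}x_2^{2} + \tfrac{15}{4}x_1.
  leading term x_1x_2^{3}: subtract (\tfrac{3}{16}x_2)·f_2 from \tfrac{3}{4}x_1x_2^{3} + \tfrac{1}{4}x_2^{4} - \tfrac{9}{4}x_1x_2^{2} - \tfrac{1}{4}x_1^{2} - \tfrac{3}{4}x_2^{2} + \tfrac{15}{4}x_1 → \tfrac{1}{4}x_2^{4} - \tfrac{9}{4}x_1x_2^{2} - \tfrac{15}{8}x_2^{3} - \tfrac{1}{4}x_1^{2} - \tfrac{3}{16}x_1x_2 - \tfrac{3}{4}x_2^{2} + \tfrac{15}{4}x_1 + \tfrac{45}{16}x_2
  leading term x_2^{4}: no divisor's leading term divides it; move \tfrac{1}{4}x_2^{4} to the remainder.
  leading term x_1x_2^{2}: subtract (-\tfrac{9}{16})·f_2 from -\tfrac{9}{4}x_1x_2^{2} - \tfrac{15}{8}x_2^{3} - \tfrac{1}{4}x_1^{2} - \tfrac{3}{16}x_1x_2 - \tfrac{3}{4}x_2^{2} + \tfrac{15}{4}x_1 + \tfrac{45}{16}x_2 → -\tfrac{15}{8}x_2^{3} - \tfrac{1}{4}x_1^{2} - \tfrac{3}{16}x_1x_2 + \tfrac{39}{8}x_2^{2} + \tfrac{69}{16}x_1 + \tfrac{45}{16}x_2 - \tfrac{135}{16}
  leading term x_2^{3}: no divisor's leading term divides it; move -\tfrac{15}{8}x_2^{3} to the remainder.
  leading term x_1^{2}: subtract (\tfrac{1}{16})·f_1 from -\tfrac{1}{4}x_1^{2} - \tfrac{3}{16}x_1x_2 + \tfrac{39}{8}x_2^{2} + \tfrac{69}{16}x_1 + \tfrac{45}{16}x_2 - \tfrac{135}{16} → \tfrac{79}{16}x_2^{2} + \tfrac{35}{8}x_1 + \tfrac{45}{16}x_2 - \tfrac{69}{8}
  leading term x_2^{2}: no divisor's leading term divides it; move \tfrac{79}{16}x_2^{2} to the remainder.
  leading term x_1: no divisor's leading term divides it; move \tfrac{35}{8}x_1 to the remainder.
  leading term x_2: no divisor's leading term divides it; move \tfrac{45}{16}x_2 to the remainder.
  leading term 1: no divisor's leading term divides it; move -\tfrac{69}{8} to the remainder.
  remainder \tfrac{1}{4}x_2^{4} - \tfrac{15}{8}x_2^{3} + \tfrac{79}{16}x_2^{2} + \tfrac{35}{8}x_1 + \tfrac{45}{16}x_2 - \tfrac{69}{8} ≠ 0; add g_3 = \tfrac{1}{4}x_2^{4} - \tfrac{15}{8}x_2^{3} + \tfrac{79}{16}x_2^{2} + \tfrac{35}{8}x_1 + \tfrac{45}{16}x_2 - \tfrac{69}{8} to the basis.

The other S-polynomials (S(f_1,g_3), S(f_2,g_3)) all reduce to 0 modulo the current basis, so we have a Gröbner basis.

G = {x_2^{4} - \tfrac{15}{2}x_2^{3} + \tfrac{79}{4}x_2^{2} + \tfrac{35}{2}x_1 + \tfrac{45}{4}x_2 - \tfrac{69}{2}, x_1x_2^{2} + \tfrac{5}{2}x_2^{2} + \tfrac{1}{4}x_1 - \tfrac{15}{4}, x_1^{2} + \tfrac{3}{4}x_1x_2 + \tfrac{1}{4}x_2^{2} + \tfrac{1}{4}x_1 - \tfrac{3}{4}}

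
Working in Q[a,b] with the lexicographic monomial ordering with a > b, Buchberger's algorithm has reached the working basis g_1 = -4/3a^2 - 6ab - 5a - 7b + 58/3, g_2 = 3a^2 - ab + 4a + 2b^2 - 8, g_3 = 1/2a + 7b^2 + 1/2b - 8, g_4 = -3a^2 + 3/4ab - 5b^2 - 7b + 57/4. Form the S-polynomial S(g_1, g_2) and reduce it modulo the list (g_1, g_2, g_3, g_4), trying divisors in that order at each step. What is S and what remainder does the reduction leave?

lcm(LM(g_1), LM(g_2)) = a^2.
S = (lcm/LT(g_1))·g_1 − (lcm/LT(g_2))·g_2 = 29/6ab + 29/12a - 2/3b^2 + 21/4b - 71/6.
Reduce S modulo (g_1, g_2, g_3, g_4) in that order:
  leading term ab: subtract (29/3b)·g_3 from 29/6ab + 29/12a - 2/3b^2 + 21/4b - 71/6 → 29/12a - 203/3b^3 - 11/2b^2 + 991/12b - 71/6
  leading term a: subtract (29/6)·g_3 from 29/12a - 203/3b^3 - 11/2b^2 + 991/12b - 71/6 → -203/3b^3 - 118/3b^2 + 481/6b + 161/6
  leading term b^3: no divisor's leading term divides it; move -203/3b^3 to the remainder.
  leading term b^2: no divisor's leading term divides it; move -118/3b^2 to the remainder.
  leading term b: no divisor's leading term divides it; move 481/6b to the remainder.
  leading term 1: no divisor's leading term divides it; move 161/6 to the remainder.
The remainder -203/3b^3 - 118/3b^2 + 481/6b + 161/6 is nonzero, so it would be added as the next basis element.

S(g_1, g_2) = 29/6ab + 29/12a - 2/3b^2 + 21/4b - 71/6; remainder on division = -203/3b^3 - 118/3b^2 + 481/6b + 161/6.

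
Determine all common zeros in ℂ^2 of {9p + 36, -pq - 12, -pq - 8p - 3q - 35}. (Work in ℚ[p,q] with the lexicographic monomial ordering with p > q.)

{(-4, 3)}

Compute a lex Gröbner basis by Buchberger's algorithm.
f_1 = 9p + 36, LT = p.
f_2 = -pq - 12, LT = pq.
f_3 = -pq - 8p - 3q - 35, LT = pq.

S(f_1,f_2): lcm = pq. S = 4q - 12.
  leading term q: no divisor's leading term divides it; move 4q to the remainder.
  leading term 1: no divisor's leading term divides it; move -12 to the remainder.
  remainder 4q - 12 ≠ 0; add h_4 = 4q - 12 to the basis.

S(f_1,f_3): lcm = pq. S = -8p + q - 35.
  leading term p: subtract (-8/9)·f_1 from -8p + q - 35 → q - 3
  leading term q: subtract (¼)·h_4 from q - 3 → 0
  remainder 0.

S(f_2,f_3): lcm = pq. S = -8p - 3q - 23.
  leading term p: subtract (-8/9)·f_1 from -8p - 3q - 23 → -3q + 9
  leading term q: subtract (-¾)·h_4 from -3q + 9 → 0
  remainder 0.

S(f_1,h_4): leading monomials are coprime, so the S-polynomial reduces to 0 (Buchberger's first criterion).
S(f_2,h_4): lcm = pq. S = 3p + 12.
  leading term p: subtract (⅓)·f_1 from 3p + 12 → 0
  remainder 0.

S(f_3,h_4): lcm = pq. S = 11p + 3q + 35.
  leading term p: subtract (11/9)·f_1 from 11p + 3q + 35 → 3q - 9
  leading term q: subtract (¾)·h_4 from 3q - 9 → 0
  remainder 0.

Every S-polynomial of the final basis reduces to 0, so we have a Gröbner basis.
Inter-reduce: drop elements whose leading term is divisible by another's, tail-reduce, and make monic.
Reduced Gröbner basis: {p + 4, q - 3}.

Since the basis is lex-ordered, q - 3 is univariate in q. Its roots are {3}. Back-substituting each root into the other basis elements fixes the other coordinates.
  q = 3: the earlier basis element becomes p + 4 = 0, giving p = -4 — point (-4, 3).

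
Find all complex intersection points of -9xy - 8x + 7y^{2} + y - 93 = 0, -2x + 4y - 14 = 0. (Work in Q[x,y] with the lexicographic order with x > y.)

{(-5, 1), (-3/11, 37/11)}

Compute a lex Gröbner basis by Buchberger's algorithm.
f_1 = -9xy - 8x + 7y^{2} + y - 93, LT = xy.
f_2 = -2x + 4y - 14, LT = x.

S(f_1,f_2): lcm = xy. S = \tfrac{8}{9}x + \tfrac{11}{9}y^{2} - \tfrac{64}{9}y + \tfrac{31}{3}.
  reduce S modulo (f_1, f_2):
  remainder \tfrac{11}{9}y^{2} - \tfrac{16}{3}y + \tfrac{37}{9} ≠ 0; add h_3 = \tfrac{11}{9}y^{2} - \tfrac{16}{3}y + \tfrac{37}{9} to the basis.

The other S-polynomials (S(f_1,h_3), S(f_2,h_3)) all reduce to 0 modulo the current basis, so we have a Gröbner basis.
Inter-reduce: drop elements whose leading term is divisible by another's, tail-reduce, and make monic.
Reduced Gröbner basis: {x - 2y + 7, y^{2} - \tfrac{48}{11}y + \tfrac{37}{11}}.

A lex Gröbner basis eliminates variables successively. Here y^{2} - \tfrac{48}{11}y + \tfrac{37}{11} depends only on y, with roots {1, 37/11}; lifting each root through the earlier basis elements recovers the full solutions.
  y = 1: the earlier basis element becomes x + 5 = 0, giving x = -5 — point (-5, 1).
  y = 37/11: the earlier basis element becomes x + \tfrac{3}{11} = 0, giving x = -3/11 — point (-3/11, 37/11).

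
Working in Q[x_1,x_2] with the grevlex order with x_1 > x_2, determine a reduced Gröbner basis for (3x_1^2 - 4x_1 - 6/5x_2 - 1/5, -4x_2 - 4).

f_1 = 3x_1^2 - 4x_1 - 6/5x_2 - 1/5, LT = x_1^2.
f_2 = -4x_2 - 4, LT = x_2.

The S-polynomials (S(f_1,f_2)) all reduce to 0 modulo the current basis, so we have a Gröbner basis.

G = {x_1^2 - 4/3x_1 + 1/3, x_2 + 1}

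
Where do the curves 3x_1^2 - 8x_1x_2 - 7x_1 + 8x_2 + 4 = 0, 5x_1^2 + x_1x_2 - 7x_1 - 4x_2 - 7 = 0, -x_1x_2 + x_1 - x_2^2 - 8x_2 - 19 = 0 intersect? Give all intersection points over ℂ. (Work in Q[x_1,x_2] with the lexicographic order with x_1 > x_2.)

Compute a lex Gröbner basis by Buchberger's algorithm.
f_1 = 3x_1^2 - 8x_1x_2 - 7x_1 + 8x_2 + 4, LT = x_1^2.
f_2 = 5x_1^2 + x_1x_2 - 7x_1 - 4x_2 - 7, LT = x_1^2.
f_3 = -x_1x_2 + x_1 - x_2^2 - 8x_2 - 19, LT = x_1x_2.

S(f_1,f_2): lcm = x_1^2. S = -43/15x_1x_2 - 14/15x_1 + 52/15x_2 + 41/15.
  leading term x_1x_2: subtract (43/15)·f_3 from -43/15x_1x_2 - 14/15x_1 + 52/15x_2 + 41/15 → -19/5x_1 + 43/15x_2^2 + 132/5x_2 + 286/5
  leading term x_1: no divisor's leading term divides it; move -19/5x_1 to the remainder.
  leading term x_2^2: no divisor's leading term divides it; move 43/15x_2^2 to the remainder.
  leading term x_2: no divisor's leading term divides it; move 132/5x_2 to the remainder.
  leading term 1: no divisor's leading term divides it; move 286/5 to the remainder.
  remainder -19/5x_1 + 43/15x_2^2 + 132/5x_2 + 286/5 ≠ 0; add h_4 = -19/5x_1 + 43/15x_2^2 + 132/5x_2 + 286/5 to the basis.

S(f_1,f_3): lcm = x_1^2x_2. S = x_1^2 - 11/3x_1x_2^2 - 31/3x_1x_2 - 19x_1 + 8/3x_2^2 + 4/3x_2.
  leading term x_1^2: subtract (1/3)·f_1 from x_1^2 - 11/3x_1x_2^2 - 31/3x_1x_2 - 19x_1 + 8/3x_2^2 + 4/3x_2 → -11/3x_1x_2^2 - 23/3x_1x_2 - 50/3x_1 + 8/3x_2^2 - 4/3x_2 - 4/3
  leading term x_1x_2^2: subtract (11/3x_2)·f_3 from -11/3x_1x_2^2 - 23/3x_1x_2 - 50/3x_1 + 8/3x_2^2 - 4/3x_2 - 4/3 → -34/3x_1x_2 - 50/3x_1 + 11/3x_2^3 + 32x_2^2 + 205/3x_2 - 4/3
  leading term x_1x_2: subtract (34/3)·f_3 from -34/3x_1x_2 - 50/3x_1 + 11/3x_2^3 + 32x_2^2 + 205/3x_2 - 4/3 → -28x_1 + 11/3x_2^3 + 130/3x_2^2 + 159x_2 + 214
  leading term x_1: subtract (140/19)·h_4 from -28x_1 + 11/3x_2^3 + 130/3x_2^2 + 159x_2 + 214 → 11/3x_2^3 + 422/19x_2^2 - 675/19x_2 - 3942/19
  leading term x_2^3: no divisor's leading term divides it; move 11/3x_2^3 to the remainder.
  leading term x_2^2: no divisor's leading term divides it; move 422/19x_2^2 to the remainder.
  leading term x_2: no divisor's leading term divides it; move -675/19x_2 to the remainder.
  leading term 1: no divisor's leading term divides it; move -3942/19 to the remainder.
  remainder 11/3x_2^3 + 422/19x_2^2 - 675/19x_2 - 3942/19 ≠ 0; add h_5 = 11/3x_2^3 + 422/19x_2^2 - 675/19x_2 - 3942/19 to the basis.

S(f_2,f_3): lcm = x_1^2x_2. S = x_1^2 - 4/5x_1x_2^2 - 47/5x_1x_2 - 19x_1 - 4/5x_2^2 - 7/5x_2.
  leading term x_1^2: subtract (1/3)·f_1 from x_1^2 - 4/5x_1x_2^2 - 47/5x_1x_2 - 19x_1 - 4/5x_2^2 - 7/5x_2 → -4/5x_1x_2^2 - 101/15x_1x_2 - 50/3x_1 - 4/5x_2^2 - 61/15x_2 - 4/3
  leading term x_1x_2^2: subtract (4/5x_2)·f_3 from -4/5x_1x_2^2 - 101/15x_1x_2 - 50/3x_1 - 4/5x_2^2 - 61/15x_2 - 4/3 → -113/15x_1x_2 - 50/3x_1 + 4/5x_2^3 + 28/5x_2^2 + 167/15x_2 - 4/3
  leading term x_1x_2: subtract (113/15)·f_3 from -113/15x_1x_2 - 50/3x_1 + 4/5x_2^3 + 28/5x_2^2 + 167/15x_2 - 4/3 → -121/5x_1 + 4/5x_2^3 + 197/15x_2^2 + 357/5x_2 + 709/5
  leading term x_1: subtract (121/19)·h_4 from -121/5x_1 + 4/5x_2^3 + 197/15x_2^2 + 357/5x_2 + 709/5 → 4/5x_2^3 - 292/57x_2^2 - 9189/95x_2 - 4227/19
  leading term x_2^3: subtract (12/55)·h_5 from 4/5x_2^3 - 292/57x_2^2 - 9189/95x_2 - 4227/19 → -31252/3135x_2^2 - 92979/1045x_2 - 185181/1045
  leading term x_2^2: no divisor's leading term divides it; move -31252/3135x_2^2 to the remainder.
  leading term x_2: no divisor's leading term divides it; move -92979/1045x_2 to the remainder.
  leading term 1: no divisor's leading term divides it; move -185181/1045 to the remainder.
  remainder -31252/3135x_2^2 - 92979/1045x_2 - 185181/1045 ≠ 0; add h_6 = -31252/3135x_2^2 - 92979/1045x_2 - 185181/1045 to the basis.

S(f_1,h_4): lcm = x_1^2. S = 43/57x_1x_2^2 + 244/57x_1x_2 + 725/57x_1 + 8/3x_2 + 4/3.
  leading term x_1x_2^2: subtract (-43/57x_2)·f_3 from 43/57x_1x_2^2 + 244/57x_1x_2 + 725/57x_1 + 8/3x_2 + 4/3 → 287/57x_1x_2 + 725/57x_1 - 43/57x_2^3 - 344/57x_2^2 - 35/3x_2 + 4/3
  leading term x_1x_2: subtract (-287/57)·f_3 from 287/57x_1x_2 + 725/57x_1 - 43/57x_2^3 - 344/57x_2^2 - 35/3x_2 + 4/3 → 1012/57x_1 - 43/57x_2^3 - 631/57x_2^2 - 987/19x_2 - 283/3
  leading term x_1: subtract (-5060/1083)·h_4 from 1012/57x_1 - 43/57x_2^3 - 631/57x_2^2 - 987/19x_2 - 283/3 → -43/57x_2^3 + 7549/3249x_2^2 + 25775/361x_2 + 62423/361
  leading term x_2^3: subtract (-43/209)·h_5 from -43/57x_2^3 + 7549/3249x_2^2 + 25775/361x_2 + 62423/361 → 246353/35739x_2^2 + 254500/3971x_2 + 517147/3971
  leading term x_2^2: subtract (-1231765/1781364)·h_6 from 246353/35739x_2^2 + 254500/3971x_2 + 517147/3971 → 1523519/593788x_2 + 4570557/593788
  leading term x_2: no divisor's leading term divides it; move 1523519/593788x_2 to the remainder.
  leading term 1: no divisor's leading term divides it; move 4570557/593788 to the remainder.
  remainder 1523519/593788x_2 + 4570557/593788 ≠ 0; add h_7 = 1523519/593788x_2 + 4570557/593788 to the basis.

The other S-polynomials (S(f_2,h_4), S(f_3,h_4), S(f_1,h_5), S(f_2,h_5), S(f_3,h_5), S(h_4,h_5), S(f_1,h_6), S(f_2,h_6), S(f_3,h_6), S(h_4,h_6), S(h_5,h_6), S(f_1,h_7), S(f_2,h_7), S(f_3,h_7), S(h_4,h_7), S(h_5,h_7), S(h_6,h_7)) all reduce to 0 modulo the current basis, so we have a Gröbner basis.
Inter-reduce: drop elements whose leading term is divisible by another's, tail-reduce, and make monic.
Reduced Gröbner basis: {x_1 - 1, x_2 + 3}.

Elimination: the polynomial x_2 + 3 lies in the elimination ideal for x_2, so x_2 ∈ {-3}. For each such x_2, the remaining basis elements (now univariate) give the rest of the solution.
  x_2 = -3: the earlier basis element becomes x_1 - 1 = 0, giving x_1 = 1 — point (1, -3).

{(1, -3)}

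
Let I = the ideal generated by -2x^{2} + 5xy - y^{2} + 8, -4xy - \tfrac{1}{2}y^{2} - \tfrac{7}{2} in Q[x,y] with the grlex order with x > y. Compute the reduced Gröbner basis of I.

G = {y^{3} - \tfrac{56}{53}x - \tfrac{109}{53}y, x^{2} + \tfrac{13}{16}y^{2} - \tfrac{29}{16}, xy + \tfrac{1}{8}y^{2} + \tfrac{7}{8}}

f_1 = -2x^{2} + 5xy - y^{2} + 8, LT = x^{2}.
f_2 = -4xy - \tfrac{1}{2}y^{2} - \tfrac{7}{2}, LT = xy.

S(f_1,f_2): lcm = x^{2}y. S = -\tfrac{21}{8}xy^{2} + \tfrac{1}{2}y^{3} - \tfrac{7}{8}x - 4y.
  leading term xy^{2}: subtract (\tfrac{21}{32}y)·f_2 from -\tfrac{21}{8}xy^{2} + \tfrac{1}{2}y^{3} - \tfrac{7}{8}x - 4y → \tfrac{53}{64}y^{3} - \tfrac{7}{8}x - \tfrac{109}{64}y
  leading term y^{3}: no divisor's leading term divides it; move \tfrac{53}{64}y^{3} to the remainder.
  leading term x: no divisor's leading term divides it; move -\tfrac{7}{8}x to the remainder.
  leading term y: no divisor's leading term divides it; move -\tfrac{109}{64}y to the remainder.
  remainder \tfrac{53}{64}y^{3} - \tfrac{7}{8}x - \tfrac{109}{64}y ≠ 0; add g_3 = \tfrac{53}{64}y^{3} - \tfrac{7}{8}x - \tfrac{109}{64}y to the basis.

S(f_1,g_3): leading monomials are coprime, so the S-polynomial reduces to 0 (Buchberger's first criterion).
S(f_2,g_3): lcm = xy^{3}. S = \tfrac{1}{8}y^{4} + \tfrac{56}{53}x^{2} + \tfrac{109}{53}xy + \tfrac{7}{8}y^{2}.
  leading term y^{4}: subtract (\tfrac{8}{53}y)·g_3 from \tfrac{1}{8}y^{4} + \tfrac{56}{53}x^{2} + \tfrac{109}{53}xy + \tfrac{7}{8}y^{2} → \tfrac{56}{53}x^{2} + \tfrac{116}{53}xy + \tfrac{60}{53}y^{2}
  leading term x^{2}: subtract (-\tfrac{28}{53})·f_1 from \tfrac{56}{53}x^{2} + \tfrac{116}{53}xy + \tfrac{60}{53}y^{2} → \tfrac{256}{53}xy + \tfrac{32}{53}y^{2} + \tfrac{224}{53}
  leading term xy: subtract (-\tfrac{64}{53})·f_2 from \tfrac{256}{53}xy + \tfrac{32}{53}y^{2} + \tfrac{224}{53} → 0
  remainder 0.

Every S-polynomial of the final basis reduces to 0, so we have a Gröbner basis.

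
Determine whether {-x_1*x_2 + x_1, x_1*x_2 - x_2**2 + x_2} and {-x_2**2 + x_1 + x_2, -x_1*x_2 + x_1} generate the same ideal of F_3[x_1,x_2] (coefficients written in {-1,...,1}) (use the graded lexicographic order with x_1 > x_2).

Yes, the ideals are equal.

For a fixed monomial order, each ideal has a unique reduced Gröbner basis; comparing bases decides equality.
Buchberger on the first generating set:
f_1 = -x_1*x_2 + x_1, LT = x_1*x_2.
f_2 = x_1*x_2 - x_2**2 + x_2, LT = x_1*x_2.

S(f_1,f_2): lcm = x_1*x_2. S = x_2**2 - x_1 - x_2.
  reduce S modulo (f_1, f_2):
  remainder x_2**2 - x_1 - x_2 ≠ 0; add g_3 = x_2**2 - x_1 - x_2 to the basis.

S(f_1,g_3): lcm = x_1*x_2**2. S = x_1**2.
  reduce S modulo (f_1, f_2, g_3):
  remainder x_1**2 ≠ 0; add g_4 = x_1**2 to the basis.

The other S-polynomials (S(f_2,g_3), S(f_1,g_4), S(f_2,g_4), S(g_3,g_4)) all reduce to 0 modulo the current basis, so we have a Gröbner basis.
Inter-reduce: drop elements whose leading term is divisible by another's, tail-reduce, and make monic.
Reduced Gröbner basis: {x_1**2, x_1*x_2 - x_1, x_2**2 - x_1 - x_2}.

Buchberger on the second generating set:
h_1 = -x_2**2 + x_1 + x_2, LT = x_2**2.
h_2 = -x_1*x_2 + x_1, LT = x_1*x_2.

S(h_1,h_2): lcm = x_1*x_2**2. S = -x_1**2.
  reduce S modulo (h_1, h_2):
  remainder -x_1**2 ≠ 0; add k_3 = -x_1**2 to the basis.

The other S-polynomials (S(h_1,k_3), S(h_2,k_3)) all reduce to 0 modulo the current basis, so we have a Gröbner basis.
Inter-reduce: drop elements whose leading term is divisible by another's, tail-reduce, and make monic.
Reduced Gröbner basis: {x_1**2, x_1*x_2 - x_1, x_2**2 - x_1 - x_2}.

The two bases agree; hence the ideals are identical.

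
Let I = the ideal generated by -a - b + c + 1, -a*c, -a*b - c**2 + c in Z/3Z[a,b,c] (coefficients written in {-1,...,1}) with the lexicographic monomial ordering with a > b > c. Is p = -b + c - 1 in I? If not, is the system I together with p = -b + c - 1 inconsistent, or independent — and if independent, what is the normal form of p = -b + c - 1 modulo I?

Adjoining -b + c - 1 makes the ideal the whole ring: the system is inconsistent.

First compute the reduced Gröbner basis of I by Buchberger's algorithm.
f_1 = -a - b + c + 1, LT = a.
f_2 = -a*c, LT = a*c.
f_3 = -a*b - c**2 + c, LT = a*b.

S(f_1,f_2): lcm = a*c. S = b*c - c**2 - c.
  reduce S modulo (f_1, f_2, f_3):
  remainder b*c - c**2 - c ≠ 0; add h_4 = b*c - c**2 - c to the basis.

S(f_1,f_3): lcm = a*b. S = b**2 - b*c - b - c**2 + c.
  reduce S modulo (f_1, f_2, f_3, h_4):
  remainder b**2 - b + c**2 ≠ 0; add h_5 = b**2 - b + c**2 to the basis.

S(f_2,f_3): lcm = a*b*c. S = -c**3 + c**2.
  reduce S modulo (f_1, f_2, f_3, h_4, h_5):
  remainder -c**3 + c**2 ≠ 0; add h_6 = -c**3 + c**2 to the basis.

The other S-polynomials (S(f_1,h_4), S(f_2,h_4), S(f_3,h_4), S(f_1,h_5), S(f_2,h_5), S(f_3,h_5), S(h_4,h_5), S(f_1,h_6), S(f_2,h_6), S(f_3,h_6), S(h_4,h_6), S(h_5,h_6)) all reduce to 0 modulo the current basis, so we have a Gröbner basis.
Inter-reduce: drop elements whose leading term is divisible by another's, tail-reduce, and make monic.
Reduced Gröbner basis: {a + b - c - 1, b**2 - b + c**2, b*c - c**2 - c, c**3 - c**2}.
Label its elements g_1 = a + b - c - 1, g_2 = b**2 - b + c**2, g_3 = b*c - c**2 - c, g_4 = c**3 - c**2.

Reduce p = -b + c - 1 modulo G:
  leading term b: no divisor's leading term divides it; move -b to the remainder.
  leading term c: no divisor's leading term divides it; move c to the remainder.
  leading term 1: no divisor's leading term divides it; move -1 to the remainder.
  normal form = -b + c - 1.
The normal form is nonzero, so p ∉ I. Since p minus its normal form lies in I, I + (p) = I + (r) where r = -b + c - 1; decide whether this ideal is the whole ring.
Run Buchberger on G together with r (pairs among the g_i already reduce to 0 since G is a Gröbner basis):
g_1 = a + b - c - 1, LT = a.
g_2 = b**2 - b + c**2, LT = b**2.
g_3 = b*c - c**2 - c, LT = b*c.
g_4 = c**3 - c**2, LT = c**3.
r = -b + c - 1, LT = b.

S(g_2,r): lcm = b**2. S = b*c + b + c**2.
  reduce S modulo (g_1, g_2, g_3, g_4, r):
  remainder -c**2 - c - 1 ≠ 0; add m_6 = -c**2 - c - 1 to the basis.

S(g_3,r): lcm = b*c. S = c.
  reduce S modulo (g_1, g_2, g_3, g_4, r, m_6):
  remainder c ≠ 0; add m_7 = c to the basis.

S(g_3,m_6): lcm = b*c**2. S = -b*c - b - c**3 - c**2.
  reduce S modulo (g_1, g_2, g_3, g_4, r, m_6, m_7):
  remainder 1 ≠ 0; add m_8 = 1 to the basis.

The other S-polynomials (S(g_1,g_2), S(g_1,g_3), S(g_1,g_4), S(g_1,r), S(g_2,g_3), S(g_2,g_4), S(g_3,g_4), S(g_4,r), S(g_1,m_6), S(g_2,m_6), S(g_4,m_6), S(r,m_6), S(g_1,m_7), S(g_2,m_7), S(g_3,m_7), S(g_4,m_7), S(r,m_7), S(m_6,m_7), S(g_1,m_8), S(g_2,m_8), S(g_3,m_8), S(g_4,m_8), S(r,m_8), S(m_6,m_8), S(m_7,m_8)) all reduce to 0 modulo the current basis, so we have a Gröbner basis.
Inter-reduce: drop elements whose leading term is divisible by another's, tail-reduce, and make monic.
Reduced Gröbner basis: {1}.
The reduced Gröbner basis of I + (p) is {1}: the ideal is the whole ring, so the enlarged system has no common solution — adjoining p is inconsistent.

The remainder on division by a Gröbner basis is unique — it is the normal form.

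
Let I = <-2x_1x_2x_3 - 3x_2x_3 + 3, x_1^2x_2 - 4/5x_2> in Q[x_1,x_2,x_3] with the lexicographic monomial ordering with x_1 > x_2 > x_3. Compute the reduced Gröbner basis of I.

Buchberger's algorithm terminates because the ascending chain of leading-term ideals stabilizes.

f_1 = -2x_1x_2x_3 - 3x_2x_3 + 3, LT = x_1x_2x_3.
f_2 = x_1^2x_2 - 4/5x_2, LT = x_1^2x_2.

S(f_1,f_2): lcm = x_1^2x_2x_3. S = 3/2x_1x_2x_3 - 3/2x_1 + 4/5x_2x_3.
  leading term x_1x_2x_3: subtract (-3/4)·f_1 from 3/2x_1x_2x_3 - 3/2x_1 + 4/5x_2x_3 → -3/2x_1 - 29/20x_2x_3 + 9/4
  leading term x_1: no divisor's leading term divides it; move -3/2x_1 to the remainder.
  leading term x_2x_3: no divisor's leading term divides it; move -29/20x_2x_3 to the remainder.
  leading term 1: no divisor's leading term divides it; move 9/4 to the remainder.
  remainder -3/2x_1 - 29/20x_2x_3 + 9/4 ≠ 0; add g_3 = -3/2x_1 - 29/20x_2x_3 + 9/4 to the basis.

S(f_1,g_3): lcm = x_1x_2x_3. S = -29/30x_2^2x_3^2 + 3x_2x_3 - 3/2.
  leading term x_2^2x_3^2: no divisor's leading term divides it; move -29/30x_2^2x_3^2 to the remainder.
  leading term x_2x_3: no divisor's leading term divides it; move 3x_2x_3 to the remainder.
  leading term 1: no divisor's leading term divides it; move -3/2 to the remainder.
  remainder -29/30x_2^2x_3^2 + 3x_2x_3 - 3/2 ≠ 0; add g_4 = -29/30x_2^2x_3^2 + 3x_2x_3 - 3/2 to the basis.

The other S-polynomials (S(f_2,g_3), S(f_1,g_4), S(f_2,g_4), S(g_3,g_4)) all reduce to 0 modulo the current basis, so we have a Gröbner basis.
Inter-reduce: drop elements whose leading term is divisible by another's, tail-reduce, and make monic.

G = {x_1 + 29/30x_2x_3 - 3/2, x_2^2x_3^2 - 90/29x_2x_3 + 45/29}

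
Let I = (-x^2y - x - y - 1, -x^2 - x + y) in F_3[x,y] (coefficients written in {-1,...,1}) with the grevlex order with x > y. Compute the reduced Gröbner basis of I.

G = {y^3 - y, x^2 + x - y, xy - y^2 - x - y - 1}

f_1 = -x^2y - x - y - 1, LT = x^2y.
f_2 = -x^2 - x + y, LT = x^2.

S(f_1,f_2): lcm = x^2y. S = -xy + y^2 + x + y + 1.
  reduce S modulo (f_1, f_2):
  remainder -xy + y^2 + x + y + 1 ≠ 0; add g_3 = -xy + y^2 + x + y + 1 to the basis.

S(f_1,g_3): lcm = x^2y. S = xy^2 + x^2 + xy - x + y + 1.
  reduce S modulo (f_1, f_2, g_3):
  remainder y^3 - y ≠ 0; add g_4 = y^3 - y to the basis.

The other S-polynomials (S(f_2,g_3), S(f_1,g_4), S(f_2,g_4), S(g_3,g_4)) all reduce to 0 modulo the current basis, so we have a Gröbner basis.
Inter-reduce: drop elements whose leading term is divisible by another's, tail-reduce, and make monic.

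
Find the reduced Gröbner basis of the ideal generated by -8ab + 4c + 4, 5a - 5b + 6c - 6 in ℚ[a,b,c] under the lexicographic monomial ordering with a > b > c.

f_1 = -8ab + 4c + 4, LT = ab.
f_2 = 5a - 5b + 6c - 6, LT = a.

S(f_1,f_2): lcm = ab. S = b² - 6/5bc + 6/5b - ½c - ½.
  reduce S modulo (f_1, f_2):
  remainder b² - 6/5bc + 6/5b - ½c - ½ ≠ 0; add g_3 = b² - 6/5bc + 6/5b - ½c - ½ to the basis.

The other S-polynomials (S(f_1,g_3), S(f_2,g_3)) all reduce to 0 modulo the current basis, so we have a Gröbner basis.
Inter-reduce: drop elements whose leading term is divisible by another's, tail-reduce, and make monic.

G = {a - b + 6/5c - 6/5, b² - 6/5bc + 6/5b - ½c - ½}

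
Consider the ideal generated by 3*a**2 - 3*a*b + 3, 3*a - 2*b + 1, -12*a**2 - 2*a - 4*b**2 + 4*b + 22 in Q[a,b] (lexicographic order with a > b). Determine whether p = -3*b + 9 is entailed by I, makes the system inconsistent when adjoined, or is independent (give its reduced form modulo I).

Adjoining -3*b + 9 makes the ideal the whole ring: the system is inconsistent.

First compute the reduced Gröbner basis of I by Buchberger's algorithm.
f_1 = 3*a**2 - 3*a*b + 3, LT = a**2.
f_2 = 3*a - 2*b + 1, LT = a.
f_3 = -12*a**2 - 2*a - 4*b**2 + 4*b + 22, LT = a**2.

S(f_1,f_2): lcm = a**2. S = -1/3*a*b - 1/3*a + 1.
  reduce S modulo (f_1, f_2, f_3):
  remainder -2/9*b**2 - 1/9*b + 10/9 ≠ 0; add h_4 = -2/9*b**2 - 1/9*b + 10/9 to the basis.

S(f_1,f_3): lcm = a**2. S = -a*b - 1/6*a - 1/3*b**2 + 1/3*b + 17/6.
  reduce S modulo (f_1, f_2, f_3, h_4):
  remainder 19/18*b - 19/9 ≠ 0; add h_5 = 19/18*b - 19/9 to the basis.

The other S-polynomials (S(f_2,f_3), S(f_1,h_4), S(f_2,h_4), S(f_3,h_4), S(f_1,h_5), S(f_2,h_5), S(f_3,h_5), S(h_4,h_5)) all reduce to 0 modulo the current basis, so we have a Gröbner basis.
Inter-reduce: drop elements whose leading term is divisible by another's, tail-reduce, and make monic.
Reduced Gröbner basis: {a - 1, b - 2}.
Label its elements g_1 = a - 1, g_2 = b - 2.

Reduce p = -3*b + 9 modulo G:
  leading term b: subtract (-3)·g_2 from -3*b + 9 → 3
  leading term 1: no divisor's leading term divides it; move 3 to the remainder.
  normal form = 3.
The normal form is nonzero, so p ∉ I. Since p minus its normal form lies in I, I + (p) = I + (r) where r = 3; decide whether this ideal is the whole ring.
Here r = 3 is a nonzero constant, hence a unit: 1 ∈ I + (p), the Gröbner basis of I + (p) is {1}, and the enlarged system has no common solution — adjoining p is inconsistent.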